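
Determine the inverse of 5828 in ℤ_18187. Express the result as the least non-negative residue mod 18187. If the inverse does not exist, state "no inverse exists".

5795

Extended Euclidean algorithm:
18187 = 3·5828 + 703
5828 = 8·703 + 204
703 = 3·204 + 91
204 = 2·91 + 22
91 = 4·22 + 3
22 = 7·3 + 1
3 = 3·1 + 0
gcd = 1, so the inverse exists. Back-substitute:
1 = 22 − 7·3
1 = −7·91 + 29·22
1 = 29·204 − 65·91
1 = −65·703 + 224·204
1 = 224·5828 − 1857·703
1 = −1857·18187 + 5795·5828
So 5828·5795 ≡ 1 (mod 18187).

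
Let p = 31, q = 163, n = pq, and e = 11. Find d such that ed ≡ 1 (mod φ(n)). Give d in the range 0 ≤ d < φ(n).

φ(n) = (p−1)(q−1) = 30·162 = 4860.
Need d with 11·d ≡ 1 (mod 4860). Apply the extended Euclidean algorithm:
4860 = 441×11 + 9
11 = 1×9 + 2
9 = 4×2 + 1
2 = 2×1 + 0
Back-substitute:
1 = 9 − 4·2
1 = −4·11 + 5·9
1 = 5·4860 − 2209·11
So 11·(-2209) ≡ 1 (mod 4860), hence d ≡ -2209 ≡ 2651 (mod 4860).

2651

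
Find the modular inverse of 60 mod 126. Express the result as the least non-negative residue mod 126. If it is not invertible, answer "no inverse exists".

no inverse exists

Euclidean algorithm on 126, 60:
126 = 2×60 + 6
60 = 10×6 + 0
The gcd is 6, not 1, hence no inverse exists.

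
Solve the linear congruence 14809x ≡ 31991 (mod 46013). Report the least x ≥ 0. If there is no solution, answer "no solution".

27820

First find gcd(14809, 46013):
46013 = 3·14809 + 1586
14809 = 9·1586 + 535
1586 = 2·535 + 516
535 = 1·516 + 19
516 = 27·19 + 3
19 = 6·3 + 1
3 = 3·1 + 0
gcd = 1, so a unique solution mod 46013 exists.
Back-substitute for the Bézout coefficients:
1 = 19 − 6·3
1 = −6·516 + 163·19
1 = 163·535 − 169·516
1 = −169·1586 + 501·535
1 = 501·14809 − 4678·1586
1 = −4678·46013 + 14535·14809
So 14809·(14535) ≡ 1 (mod 46013), giving 14809⁻¹ ≡ 14535.
x ≡ 14809⁻¹·31991 ≡ 14535·31991 ≡ 27820 (mod 46013).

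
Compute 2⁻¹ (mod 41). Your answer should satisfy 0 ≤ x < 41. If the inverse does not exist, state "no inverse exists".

Run Euclid on (41, 2):
41 = 20×2 + 1
2 = 2×1 + 0
Since gcd(2, 41) = 1, back-substitute to write 1 as a combination:
1 = 41 − 20·2
Thus 2·(-20) ≡ 1 (mod 41); reducing, -20 mod 41 = 21.

21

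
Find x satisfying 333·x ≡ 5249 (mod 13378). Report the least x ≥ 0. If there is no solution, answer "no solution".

3069

First find gcd(333, 13378):
13378 = 40*333 + 58
333 = 5*58 + 43
58 = 1*43 + 15
43 = 2*15 + 13
15 = 1*13 + 2
13 = 6*2 + 1
2 = 2*1 + 0
gcd = 1, so a unique solution mod 13378 exists.
Back-substitute for the Bézout coefficients:
1 = 13 − 6·2
1 = −6·15 + 7·13
1 = 7·43 − 20·15
1 = −20·58 + 27·43
1 = 27·333 − 155·58
1 = −155·13378 + 6227·333
So 333·(6227) ≡ 1 (mod 13378), giving 333⁻¹ ≡ 6227.
x ≡ 333⁻¹·5249 ≡ 6227·5249 ≡ 3069 (mod 13378).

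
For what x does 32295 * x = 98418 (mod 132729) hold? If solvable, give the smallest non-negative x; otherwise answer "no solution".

First find gcd(32295, 132729):
132729 = 4*32295 + 3549
32295 = 9*3549 + 354
3549 = 10*354 + 9
354 = 39*9 + 3
9 = 3*3 + 0
gcd = 3 and 3 | 98418, so solutions exist. Divide through by 3: 10765x ≡ 32806 (mod 44243).
Now find 10765⁻¹ mod 44243:
44243 = 4*10765 + 1183
10765 = 9*1183 + 118
1183 = 10*118 + 3
118 = 39*3 + 1
3 = 3*1 + 0
Back-substitute:
1 = 118 − 39·3
1 = −39·1183 + 391·118
1 = 391·10765 − 3558·1183
1 = −3558·44243 + 14623·10765
So 10765⁻¹ ≡ 14623 (mod 44243).
Then x ≡ 14623·32806 ≡ 39532 (mod 44243); the smallest non-negative solution is x = 39532.

39532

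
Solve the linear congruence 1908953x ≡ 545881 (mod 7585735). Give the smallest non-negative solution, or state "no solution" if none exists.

First find gcd(1908953, 7585735):
7585735 = 3×1908953 + 1858876
1908953 = 1×1858876 + 50077
1858876 = 37×50077 + 6027
50077 = 8×6027 + 1861
6027 = 3×1861 + 444
1861 = 4×444 + 85
444 = 5×85 + 19
85 = 4×19 + 9
19 = 2×9 + 1
9 = 9×1 + 0
gcd = 1, so a unique solution mod 7585735 exists.
Back-substitute for the Bézout coefficients:
1 = 19 − 2·9
1 = −2·85 + 9·19
1 = 9·444 − 47·85
1 = −47·1861 + 197·444
1 = 197·6027 − 638·1861
1 = −638·50077 + 5301·6027
1 = 5301·1858876 − 196775·50077
1 = −196775·1908953 + 202076·1858876
1 = 202076·7585735 − 803003·1908953
So 1908953·(-803003) ≡ 1 (mod 7585735), giving 1908953⁻¹ ≡ 6782732.
x ≡ 1908953⁻¹·545881 ≡ 6782732·545881 ≡ 5202067 (mod 7585735).

5202067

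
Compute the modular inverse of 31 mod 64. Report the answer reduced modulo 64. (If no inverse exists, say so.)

31

Extended Euclidean algorithm:
64 = 2·31 + 2
31 = 15·2 + 1
2 = 2·1 + 0
The gcd is 1. Working backward:
1 = 31 − 15·2
1 = −15·64 + 31·31
So 31·31 ≡ 1 (mod 64).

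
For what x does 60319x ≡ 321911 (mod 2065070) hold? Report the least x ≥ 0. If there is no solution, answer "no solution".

gcd(60319, 2065070):
2065070 = 34·60319 + 14224
60319 = 4·14224 + 3423
14224 = 4·3423 + 532
3423 = 6·532 + 231
532 = 2·231 + 70
231 = 3·70 + 21
70 = 3·21 + 7
21 = 3·7 + 0
gcd = 7, but 7 ∤ 321911, so the congruence has no solution.

no solution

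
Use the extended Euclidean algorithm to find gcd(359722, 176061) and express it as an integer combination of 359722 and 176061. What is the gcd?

1

Apply Euclid's algorithm to 359722 and 176061:
359722 = 2*176061 + 7600
176061 = 23*7600 + 1261
7600 = 6*1261 + 34
1261 = 37*34 + 3
34 = 11*3 + 1
3 = 3*1 + 0
gcd(359722, 176061) = 1.
Express as a combination:
1 = 34 − 11·3
1 = −11·1261 + 408·34
1 = 408·7600 − 2459·1261
1 = −2459·176061 + 56965·7600
1 = 56965·359722 − 116389·176061
So 1 = (56965)·359722 + (-116389)·176061.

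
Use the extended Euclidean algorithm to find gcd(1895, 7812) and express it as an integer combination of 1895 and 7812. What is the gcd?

Euclidean algorithm:
7812 = 4×1895 + 232
1895 = 8×232 + 39
232 = 5×39 + 37
39 = 1×37 + 2
37 = 18×2 + 1
2 = 2×1 + 0
gcd(1895, 7812) = 1.
Working backward:
1 = 37 − 18·2
1 = −18·39 + 19·37
1 = 19·232 − 113·39
1 = −113·1895 + 923·232
1 = 923·7812 − 3805·1895
So 1 = (923)·7812 + (-3805)·1895.

1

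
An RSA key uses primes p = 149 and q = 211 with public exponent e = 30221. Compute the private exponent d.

15341

φ(n) = (p−1)(q−1) = 148·210 = 31080.
Need d with 30221·d ≡ 1 (mod 31080). Apply the extended Euclidean algorithm:
31080 = 1*30221 + 859
30221 = 35*859 + 156
859 = 5*156 + 79
156 = 1*79 + 77
79 = 1*77 + 2
77 = 38*2 + 1
2 = 2*1 + 0
Back-substitute:
1 = 77 − 38·2
1 = −38·79 + 39·77
1 = 39·156 − 77·79
1 = −77·859 + 424·156
1 = 424·30221 − 14917·859
1 = −14917·31080 + 15341·30221
So 30221·15341 ≡ 1 (mod 31080), hence d = 15341.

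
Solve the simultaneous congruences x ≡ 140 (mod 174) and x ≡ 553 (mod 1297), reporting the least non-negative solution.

25196

Write x = 140 + 174·k. Then 174·k ≡ 553 − 140 ≡ 413 (mod 1297).
Need 174⁻¹ mod 1297. Extended Euclid on (1297, 174):
1297 = 7·174 + 79
174 = 2·79 + 16
79 = 4·16 + 15
16 = 1·15 + 1
15 = 15·1 + 0
Back-substitute:
1 = 16 − 15
1 = −79 + 5·16
1 = 5·174 − 11·79
1 = −11·1297 + 82·174
174⁻¹ ≡ 82 (mod 1297), so k ≡ 82·413 ≡ 144 (mod 1297).
x = 140 + 174·144 = 25196.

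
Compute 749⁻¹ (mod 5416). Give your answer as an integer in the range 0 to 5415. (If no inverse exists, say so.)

2661

gcd(5416, 749) by repeated division:
5416 = 7*749 + 173
749 = 4*173 + 57
173 = 3*57 + 2
57 = 28*2 + 1
2 = 2*1 + 0
Since gcd(749, 5416) = 1, back-substitute to write 1 as a combination:
1 = 57 − 28·2
1 = −28·173 + 85·57
1 = 85·749 − 368·173
1 = −368·5416 + 2661·749
So 749·2661 ≡ 1 (mod 5416).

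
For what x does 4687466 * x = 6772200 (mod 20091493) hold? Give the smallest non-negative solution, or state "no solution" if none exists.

19354591

First find gcd(4687466, 20091493):
20091493 = 4×4687466 + 1341629
4687466 = 3×1341629 + 662579
1341629 = 2×662579 + 16471
662579 = 40×16471 + 3739
16471 = 4×3739 + 1515
3739 = 2×1515 + 709
1515 = 2×709 + 97
709 = 7×97 + 30
97 = 3×30 + 7
30 = 4×7 + 2
7 = 3×2 + 1
2 = 2×1 + 0
gcd = 1, so a unique solution mod 20091493 exists.
Back-substitute for the Bézout coefficients:
1 = 7 − 3·2
1 = −3·30 + 13·7
1 = 13·97 − 42·30
1 = −42·709 + 307·97
1 = 307·1515 − 656·709
1 = −656·3739 + 1619·1515
1 = 1619·16471 − 7132·3739
1 = −7132·662579 + 286899·16471
1 = 286899·1341629 − 580930·662579
1 = −580930·4687466 + 2029689·1341629
1 = 2029689·20091493 − 8699686·4687466
So 4687466·(-8699686) ≡ 1 (mod 20091493), giving 4687466⁻¹ ≡ 11391807.
x ≡ 4687466⁻¹·6772200 ≡ 11391807·6772200 ≡ 19354591 (mod 20091493).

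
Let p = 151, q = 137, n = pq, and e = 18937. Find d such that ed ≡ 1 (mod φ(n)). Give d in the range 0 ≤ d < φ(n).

15673

φ(n) = (p−1)(q−1) = 150·136 = 20400.
Need d with 18937·d ≡ 1 (mod 20400). Apply the extended Euclidean algorithm:
20400 = 1*18937 + 1463
18937 = 12*1463 + 1381
1463 = 1*1381 + 82
1381 = 16*82 + 69
82 = 1*69 + 13
69 = 5*13 + 4
13 = 3*4 + 1
4 = 4*1 + 0
Back-substitute:
1 = 13 − 3·4
1 = −3·69 + 16·13
1 = 16·82 − 19·69
1 = −19·1381 + 320·82
1 = 320·1463 − 339·1381
1 = −339·18937 + 4388·1463
1 = 4388·20400 − 4727·18937
So 18937·(-4727) ≡ 1 (mod 20400), hence d ≡ -4727 ≡ 15673 (mod 20400).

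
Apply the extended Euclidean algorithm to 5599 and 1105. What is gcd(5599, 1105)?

1

Repeated division:
5599 = 5·1105 + 74
1105 = 14·74 + 69
74 = 1·69 + 5
69 = 13·5 + 4
5 = 1·4 + 1
4 = 4·1 + 0
gcd(5599, 1105) = 1.
Working backward:
1 = 5 − 4
1 = −69 + 14·5
1 = 14·74 − 15·69
1 = −15·1105 + 224·74
1 = 224·5599 − 1135·1105
So 1 = (224)·5599 + (-1135)·1105.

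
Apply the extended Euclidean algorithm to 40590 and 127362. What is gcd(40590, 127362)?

Apply Euclid's algorithm to 127362 and 40590:
127362 = 3*40590 + 5592
40590 = 7*5592 + 1446
5592 = 3*1446 + 1254
1446 = 1*1254 + 192
1254 = 6*192 + 102
192 = 1*102 + 90
102 = 1*90 + 12
90 = 7*12 + 6
12 = 2*6 + 0
gcd(40590, 127362) = 6.
Working backward:
6 = 90 − 7·12
6 = −7·102 + 8·90
6 = 8·192 − 15·102
6 = −15·1254 + 98·192
6 = 98·1446 − 113·1254
6 = −113·5592 + 437·1446
6 = 437·40590 − 3172·5592
6 = −3172·127362 + 9953·40590
So 6 = (-3172)·127362 + (9953)·40590.

6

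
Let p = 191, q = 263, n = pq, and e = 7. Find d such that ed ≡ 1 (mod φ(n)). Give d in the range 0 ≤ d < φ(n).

φ(n) = (p−1)(q−1) = 190·262 = 49780.
Need d with 7·d ≡ 1 (mod 49780). Apply the extended Euclidean algorithm:
49780 = 7111×7 + 3
7 = 2×3 + 1
3 = 3×1 + 0
Back-substitute:
1 = 7 − 2·3
1 = −2·49780 + 14223·7
So 7·14223 ≡ 1 (mod 49780), hence d = 14223.

14223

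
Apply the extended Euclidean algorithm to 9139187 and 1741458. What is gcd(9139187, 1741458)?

1

Repeated division:
9139187 = 5·1741458 + 431897
1741458 = 4·431897 + 13870
431897 = 31·13870 + 1927
13870 = 7·1927 + 381
1927 = 5·381 + 22
381 = 17·22 + 7
22 = 3·7 + 1
7 = 7·1 + 0
gcd(9139187, 1741458) = 1.
Working backward:
1 = 22 − 3·7
1 = −3·381 + 52·22
1 = 52·1927 − 263·381
1 = −263·13870 + 1893·1927
1 = 1893·431897 − 58946·13870
1 = −58946·1741458 + 237677·431897
1 = 237677·9139187 − 1247331·1741458
So 1 = (237677)·9139187 + (-1247331)·1741458.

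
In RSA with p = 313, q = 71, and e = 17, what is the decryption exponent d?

8993

φ(n) = (p−1)(q−1) = 312·70 = 21840.
Need d with 17·d ≡ 1 (mod 21840). Apply the extended Euclidean algorithm:
21840 = 1284×17 + 12
17 = 1×12 + 5
12 = 2×5 + 2
5 = 2×2 + 1
2 = 2×1 + 0
Back-substitute:
1 = 5 − 2·2
1 = −2·12 + 5·5
1 = 5·17 − 7·12
1 = −7·21840 + 8993·17
So 17·8993 ≡ 1 (mod 21840), hence d = 8993.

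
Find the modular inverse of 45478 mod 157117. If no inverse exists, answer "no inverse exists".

gcd(157117, 45478) by repeated division:
157117 = 3·45478 + 20683
45478 = 2·20683 + 4112
20683 = 5·4112 + 123
4112 = 33·123 + 53
123 = 2·53 + 17
53 = 3·17 + 2
17 = 8·2 + 1
2 = 2·1 + 0
The gcd is 1. Working backward:
1 = 17 − 8·2
1 = −8·53 + 25·17
1 = 25·123 − 58·53
1 = −58·4112 + 1939·123
1 = 1939·20683 − 9753·4112
1 = −9753·45478 + 21445·20683
1 = 21445·157117 − 74088·45478
Hence 45478⁻¹ ≡ -74088 ≡ 83029 (mod 157117).

83029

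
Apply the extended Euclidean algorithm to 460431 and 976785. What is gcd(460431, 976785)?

3

Apply Euclid's algorithm to 976785 and 460431:
976785 = 2*460431 + 55923
460431 = 8*55923 + 13047
55923 = 4*13047 + 3735
13047 = 3*3735 + 1842
3735 = 2*1842 + 51
1842 = 36*51 + 6
51 = 8*6 + 3
6 = 2*3 + 0
gcd(460431, 976785) = 3.
Back-substituting:
3 = 51 − 8·6
3 = −8·1842 + 289·51
3 = 289·3735 − 586·1842
3 = −586·13047 + 2047·3735
3 = 2047·55923 − 8774·13047
3 = −8774·460431 + 72239·55923
3 = 72239·976785 − 153252·460431
So 3 = (72239)·976785 + (-153252)·460431.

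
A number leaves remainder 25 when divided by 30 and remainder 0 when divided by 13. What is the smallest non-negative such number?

Write x = 25 + 30·k. Then 30·k ≡ 0 − 25 ≡ 1 (mod 13).
Need 30⁻¹ mod 13. Extended Euclid on (13, 4):
13 = 3×4 + 1
4 = 4×1 + 0
Back-substitute:
1 = 13 − 3·4
30⁻¹ ≡ 10 (mod 13), so k ≡ 10·1 ≡ 10 (mod 13).
x = 25 + 30·10 = 325.

325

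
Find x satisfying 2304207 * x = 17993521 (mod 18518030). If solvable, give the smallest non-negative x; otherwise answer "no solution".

2614223

First find gcd(2304207, 18518030):
18518030 = 8·2304207 + 84374
2304207 = 27·84374 + 26109
84374 = 3·26109 + 6047
26109 = 4·6047 + 1921
6047 = 3·1921 + 284
1921 = 6·284 + 217
284 = 1·217 + 67
217 = 3·67 + 16
67 = 4·16 + 3
16 = 5·3 + 1
3 = 3·1 + 0
gcd = 1, so a unique solution mod 18518030 exists.
Back-substitute for the Bézout coefficients:
1 = 16 − 5·3
1 = −5·67 + 21·16
1 = 21·217 − 68·67
1 = −68·284 + 89·217
1 = 89·1921 − 602·284
1 = −602·6047 + 1895·1921
1 = 1895·26109 − 8182·6047
1 = −8182·84374 + 26441·26109
1 = 26441·2304207 − 722089·84374
1 = −722089·18518030 + 5803153·2304207
So 2304207·(5803153) ≡ 1 (mod 18518030), giving 2304207⁻¹ ≡ 5803153.
x ≡ 2304207⁻¹·17993521 ≡ 5803153·17993521 ≡ 2614223 (mod 18518030).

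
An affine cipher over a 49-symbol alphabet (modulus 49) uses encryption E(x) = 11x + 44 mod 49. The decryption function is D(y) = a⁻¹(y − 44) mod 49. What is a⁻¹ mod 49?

9

Apply the Euclidean algorithm to 49 and 11:
49 = 4·11 + 5
11 = 2·5 + 1
5 = 5·1 + 0
Since gcd(11, 49) = 1, back-substitute to write 1 as a combination:
1 = 11 − 2·5
1 = −2·49 + 9·11
So 11·9 ≡ 1 (mod 49).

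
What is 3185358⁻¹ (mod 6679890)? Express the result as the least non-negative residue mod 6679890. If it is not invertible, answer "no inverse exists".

no inverse exists

Compute gcd(3185358, 6679890):
6679890 = 2·3185358 + 309174
3185358 = 10·309174 + 93618
309174 = 3·93618 + 28320
93618 = 3·28320 + 8658
28320 = 3·8658 + 2346
8658 = 3·2346 + 1620
2346 = 1·1620 + 726
1620 = 2·726 + 168
726 = 4·168 + 54
168 = 3·54 + 6
54 = 9·6 + 0
The gcd is 6, not 1, hence no inverse exists.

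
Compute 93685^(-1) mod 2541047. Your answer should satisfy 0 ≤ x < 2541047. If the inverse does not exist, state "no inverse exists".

gcd(2541047, 93685) by repeated division:
2541047 = 27×93685 + 11552
93685 = 8×11552 + 1269
11552 = 9×1269 + 131
1269 = 9×131 + 90
131 = 1×90 + 41
90 = 2×41 + 8
41 = 5×8 + 1
8 = 8×1 + 0
Since gcd(93685, 2541047) = 1, back-substitute to write 1 as a combination:
1 = 41 − 5·8
1 = −5·90 + 11·41
1 = 11·131 − 16·90
1 = −16·1269 + 155·131
1 = 155·11552 − 1411·1269
1 = −1411·93685 + 11443·11552
1 = 11443·2541047 − 310372·93685
Thus 93685·(-310372) ≡ 1 (mod 2541047); reducing, -310372 mod 2541047 = 2230675.

2230675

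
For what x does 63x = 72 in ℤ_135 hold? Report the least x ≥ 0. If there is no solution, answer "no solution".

14

First find gcd(63, 135):
135 = 2×63 + 9
63 = 7×9 + 0
gcd = 9 and 9 | 72, so solutions exist. Divide through by 9: 7x ≡ 8 (mod 15).
Now find 7⁻¹ mod 15:
15 = 2×7 + 1
7 = 7×1 + 0
Back-substitute:
1 = 15 − 2·7
So 7·(-2) ≡ 1 (mod 15), i.e. 7⁻¹ ≡ 13.
Then x ≡ 13·8 ≡ 14 (mod 15); the smallest non-negative solution is x = 14.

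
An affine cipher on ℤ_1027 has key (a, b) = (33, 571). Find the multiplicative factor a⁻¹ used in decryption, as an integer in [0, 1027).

249

Extended Euclidean algorithm:
1027 = 31×33 + 4
33 = 8×4 + 1
4 = 4×1 + 0
Since gcd(33, 1027) = 1, back-substitute to write 1 as a combination:
1 = 33 − 8·4
1 = −8·1027 + 249·33
So 33·249 ≡ 1 (mod 1027).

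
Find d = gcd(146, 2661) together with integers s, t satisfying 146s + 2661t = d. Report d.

1

Apply Euclid's algorithm to 2661 and 146:
2661 = 18×146 + 33
146 = 4×33 + 14
33 = 2×14 + 5
14 = 2×5 + 4
5 = 1×4 + 1
4 = 4×1 + 0
gcd(146, 2661) = 1.
Back-substituting:
1 = 5 − 4
1 = −14 + 3·5
1 = 3·33 − 7·14
1 = −7·146 + 31·33
1 = 31·2661 − 565·146
So 1 = (31)·2661 + (-565)·146.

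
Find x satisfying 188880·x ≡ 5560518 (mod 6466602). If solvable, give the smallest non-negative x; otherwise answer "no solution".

First find gcd(188880, 6466602):
6466602 = 34×188880 + 44682
188880 = 4×44682 + 10152
44682 = 4×10152 + 4074
10152 = 2×4074 + 2004
4074 = 2×2004 + 66
2004 = 30×66 + 24
66 = 2×24 + 18
24 = 1×18 + 6
18 = 3×6 + 0
gcd = 6 and 6 | 5560518, so solutions exist. Divide through by 6: 31480x ≡ 926753 (mod 1077767).
Now find 31480⁻¹ mod 1077767:
1077767 = 34*31480 + 7447
31480 = 4*7447 + 1692
7447 = 4*1692 + 679
1692 = 2*679 + 334
679 = 2*334 + 11
334 = 30*11 + 4
11 = 2*4 + 3
4 = 1*3 + 1
3 = 3*1 + 0
Back-substitute:
1 = 4 − 3
1 = −11 + 3·4
1 = 3·334 − 91·11
1 = −91·679 + 185·334
1 = 185·1692 − 461·679
1 = −461·7447 + 2029·1692
1 = 2029·31480 − 8577·7447
1 = −8577·1077767 + 293647·31480
So 31480⁻¹ ≡ 293647 (mod 1077767).
Then x ≡ 293647·926753 ≡ 992924 (mod 1077767); the smallest non-negative solution is x = 992924.

992924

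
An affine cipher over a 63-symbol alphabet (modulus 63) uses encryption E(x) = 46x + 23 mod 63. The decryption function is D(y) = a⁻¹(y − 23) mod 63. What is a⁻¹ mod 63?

Run Euclid on (63, 46):
63 = 1·46 + 17
46 = 2·17 + 12
17 = 1·12 + 5
12 = 2·5 + 2
5 = 2·2 + 1
2 = 2·1 + 0
gcd = 1, so the inverse exists. Back-substitute:
1 = 5 − 2·2
1 = −2·12 + 5·5
1 = 5·17 − 7·12
1 = −7·46 + 19·17
1 = 19·63 − 26·46
Thus 46·(-26) ≡ 1 (mod 63); reducing, -26 mod 63 = 37.

37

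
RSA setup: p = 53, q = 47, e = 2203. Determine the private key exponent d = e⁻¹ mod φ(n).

φ(n) = (p−1)(q−1) = 52·46 = 2392.
Need d with 2203·d ≡ 1 (mod 2392). Apply the extended Euclidean algorithm:
2392 = 1×2203 + 189
2203 = 11×189 + 124
189 = 1×124 + 65
124 = 1×65 + 59
65 = 1×59 + 6
59 = 9×6 + 5
6 = 1×5 + 1
5 = 5×1 + 0
Back-substitute:
1 = 6 − 5
1 = −59 + 10·6
1 = 10·65 − 11·59
1 = −11·124 + 21·65
1 = 21·189 − 32·124
1 = −32·2203 + 373·189
1 = 373·2392 − 405·2203
So 2203·(-405) ≡ 1 (mod 2392), hence d ≡ -405 ≡ 1987 (mod 2392).

1987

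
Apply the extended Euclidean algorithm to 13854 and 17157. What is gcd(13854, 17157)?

Repeated division:
17157 = 1×13854 + 3303
13854 = 4×3303 + 642
3303 = 5×642 + 93
642 = 6×93 + 84
93 = 1×84 + 9
84 = 9×9 + 3
9 = 3×3 + 0
gcd(13854, 17157) = 3.
Working backward:
3 = 84 − 9·9
3 = −9·93 + 10·84
3 = 10·642 − 69·93
3 = −69·3303 + 355·642
3 = 355·13854 − 1489·3303
3 = −1489·17157 + 1844·13854
So 3 = (-1489)·17157 + (1844)·13854.

3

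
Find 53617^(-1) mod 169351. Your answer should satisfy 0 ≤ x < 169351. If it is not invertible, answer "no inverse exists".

gcd(169351, 53617) by repeated division:
169351 = 3*53617 + 8500
53617 = 6*8500 + 2617
8500 = 3*2617 + 649
2617 = 4*649 + 21
649 = 30*21 + 19
21 = 1*19 + 2
19 = 9*2 + 1
2 = 2*1 + 0
Since gcd(53617, 169351) = 1, back-substitute to write 1 as a combination:
1 = 19 − 9·2
1 = −9·21 + 10·19
1 = 10·649 − 309·21
1 = −309·2617 + 1246·649
1 = 1246·8500 − 4047·2617
1 = −4047·53617 + 25528·8500
1 = 25528·169351 − 80631·53617
Hence 53617⁻¹ ≡ -80631 ≡ 88720 (mod 169351).

88720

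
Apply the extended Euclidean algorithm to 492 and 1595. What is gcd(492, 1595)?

1

Repeated division:
1595 = 3*492 + 119
492 = 4*119 + 16
119 = 7*16 + 7
16 = 2*7 + 2
7 = 3*2 + 1
2 = 2*1 + 0
gcd(492, 1595) = 1.
Working backward:
1 = 7 − 3·2
1 = −3·16 + 7·7
1 = 7·119 − 52·16
1 = −52·492 + 215·119
1 = 215·1595 − 697·492
So 1 = (215)·1595 + (-697)·492.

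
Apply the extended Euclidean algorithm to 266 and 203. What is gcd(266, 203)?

Repeated division:
266 = 1*203 + 63
203 = 3*63 + 14
63 = 4*14 + 7
14 = 2*7 + 0
gcd(266, 203) = 7.
Working backward:
7 = 63 − 4·14
7 = −4·203 + 13·63
7 = 13·266 − 17·203
So 7 = (13)·266 + (-17)·203.

7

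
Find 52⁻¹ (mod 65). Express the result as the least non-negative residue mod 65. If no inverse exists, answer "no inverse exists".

no inverse exists

Euclidean algorithm on 65, 52:
65 = 1×52 + 13
52 = 4×13 + 0
gcd(52, 65) = 13 ≠ 1, so 52 has no multiplicative inverse modulo 65.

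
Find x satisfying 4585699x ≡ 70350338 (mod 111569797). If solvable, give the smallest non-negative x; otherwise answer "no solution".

56105546

First find gcd(4585699, 111569797):
111569797 = 24*4585699 + 1513021
4585699 = 3*1513021 + 46636
1513021 = 32*46636 + 20669
46636 = 2*20669 + 5298
20669 = 3*5298 + 4775
5298 = 1*4775 + 523
4775 = 9*523 + 68
523 = 7*68 + 47
68 = 1*47 + 21
47 = 2*21 + 5
21 = 4*5 + 1
5 = 5*1 + 0
gcd = 1, so a unique solution mod 111569797 exists.
Back-substitute for the Bézout coefficients:
1 = 21 − 4·5
1 = −4·47 + 9·21
1 = 9·68 − 13·47
1 = −13·523 + 100·68
1 = 100·4775 − 913·523
1 = −913·5298 + 1013·4775
1 = 1013·20669 − 3952·5298
1 = −3952·46636 + 8917·20669
1 = 8917·1513021 − 289296·46636
1 = −289296·4585699 + 876805·1513021
1 = 876805·111569797 − 21332616·4585699
So 4585699·(-21332616) ≡ 1 (mod 111569797), giving 4585699⁻¹ ≡ 90237181.
x ≡ 4585699⁻¹·70350338 ≡ 90237181·70350338 ≡ 56105546 (mod 111569797).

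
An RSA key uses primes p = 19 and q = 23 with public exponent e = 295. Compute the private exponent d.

247

φ(n) = (p−1)(q−1) = 18·22 = 396.
Need d with 295·d ≡ 1 (mod 396). Apply the extended Euclidean algorithm:
396 = 1*295 + 101
295 = 2*101 + 93
101 = 1*93 + 8
93 = 11*8 + 5
8 = 1*5 + 3
5 = 1*3 + 2
3 = 1*2 + 1
2 = 2*1 + 0
Back-substitute:
1 = 3 − 2
1 = −5 + 2·3
1 = 2·8 − 3·5
1 = −3·93 + 35·8
1 = 35·101 − 38·93
1 = −38·295 + 111·101
1 = 111·396 − 149·295
So 295·(-149) ≡ 1 (mod 396), hence d ≡ -149 ≡ 247 (mod 396).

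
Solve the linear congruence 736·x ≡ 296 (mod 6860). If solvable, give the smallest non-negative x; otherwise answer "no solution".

541

First find gcd(736, 6860):
6860 = 9*736 + 236
736 = 3*236 + 28
236 = 8*28 + 12
28 = 2*12 + 4
12 = 3*4 + 0
gcd = 4 and 4 | 296, so solutions exist. Divide through by 4: 184x ≡ 74 (mod 1715).
Now find 184⁻¹ mod 1715:
1715 = 9*184 + 59
184 = 3*59 + 7
59 = 8*7 + 3
7 = 2*3 + 1
3 = 3*1 + 0
Back-substitute:
1 = 7 − 2·3
1 = −2·59 + 17·7
1 = 17·184 − 53·59
1 = −53·1715 + 494·184
So 184⁻¹ ≡ 494 (mod 1715).
Then x ≡ 494·74 ≡ 541 (mod 1715); the smallest non-negative solution is x = 541.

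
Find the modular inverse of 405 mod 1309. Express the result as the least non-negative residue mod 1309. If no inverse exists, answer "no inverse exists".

Run Euclid on (1309, 405):
1309 = 3*405 + 94
405 = 4*94 + 29
94 = 3*29 + 7
29 = 4*7 + 1
7 = 7*1 + 0
Since gcd(405, 1309) = 1, back-substitute to write 1 as a combination:
1 = 29 − 4·7
1 = −4·94 + 13·29
1 = 13·405 − 56·94
1 = −56·1309 + 181·405
So 405·181 ≡ 1 (mod 1309).

181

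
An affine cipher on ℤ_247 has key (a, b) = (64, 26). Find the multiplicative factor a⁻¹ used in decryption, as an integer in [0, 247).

Run Euclid on (247, 64):
247 = 3*64 + 55
64 = 1*55 + 9
55 = 6*9 + 1
9 = 9*1 + 0
Since gcd(64, 247) = 1, back-substitute to write 1 as a combination:
1 = 55 − 6·9
1 = −6·64 + 7·55
1 = 7·247 − 27·64
Thus 64·(-27) ≡ 1 (mod 247); reducing, -27 mod 247 = 220.

220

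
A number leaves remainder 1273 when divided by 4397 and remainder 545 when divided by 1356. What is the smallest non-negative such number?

1513841

Write x = 1273 + 4397·k. Then 4397·k ≡ 545 − 1273 ≡ 628 (mod 1356).
Need 4397⁻¹ mod 1356. Extended Euclid on (1356, 329):
1356 = 4·329 + 40
329 = 8·40 + 9
40 = 4·9 + 4
9 = 2·4 + 1
4 = 4·1 + 0
Back-substitute:
1 = 9 − 2·4
1 = −2·40 + 9·9
1 = 9·329 − 74·40
1 = −74·1356 + 305·329
4397⁻¹ ≡ 305 (mod 1356), so k ≡ 305·628 ≡ 344 (mod 1356).
x = 1273 + 4397·344 = 1513841.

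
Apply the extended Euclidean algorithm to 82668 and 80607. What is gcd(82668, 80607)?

3

Repeated division:
82668 = 1×80607 + 2061
80607 = 39×2061 + 228
2061 = 9×228 + 9
228 = 25×9 + 3
9 = 3×3 + 0
gcd(82668, 80607) = 3.
Working backward:
3 = 228 − 25·9
3 = −25·2061 + 226·228
3 = 226·80607 − 8839·2061
3 = −8839·82668 + 9065·80607
So 3 = (-8839)·82668 + (9065)·80607.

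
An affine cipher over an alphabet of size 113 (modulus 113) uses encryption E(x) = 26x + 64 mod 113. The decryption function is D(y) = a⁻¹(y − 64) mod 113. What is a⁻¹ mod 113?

Extended Euclidean algorithm:
113 = 4×26 + 9
26 = 2×9 + 8
9 = 1×8 + 1
8 = 8×1 + 0
Since gcd(26, 113) = 1, back-substitute to write 1 as a combination:
1 = 9 − 8
1 = −26 + 3·9
1 = 3·113 − 13·26
Hence 26⁻¹ ≡ -13 ≡ 100 (mod 113).

100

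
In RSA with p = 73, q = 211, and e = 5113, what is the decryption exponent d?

11737

φ(n) = (p−1)(q−1) = 72·210 = 15120.
Need d with 5113·d ≡ 1 (mod 15120). Apply the extended Euclidean algorithm:
15120 = 2*5113 + 4894
5113 = 1*4894 + 219
4894 = 22*219 + 76
219 = 2*76 + 67
76 = 1*67 + 9
67 = 7*9 + 4
9 = 2*4 + 1
4 = 4*1 + 0
Back-substitute:
1 = 9 − 2·4
1 = −2·67 + 15·9
1 = 15·76 − 17·67
1 = −17·219 + 49·76
1 = 49·4894 − 1095·219
1 = −1095·5113 + 1144·4894
1 = 1144·15120 − 3383·5113
So 5113·(-3383) ≡ 1 (mod 15120), hence d ≡ -3383 ≡ 11737 (mod 15120).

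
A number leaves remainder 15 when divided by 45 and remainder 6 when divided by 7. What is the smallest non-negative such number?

Write x = 15 + 45·k. Then 45·k ≡ 6 − 15 ≡ 5 (mod 7).
Need 45⁻¹ mod 7. Extended Euclid on (7, 3):
7 = 2×3 + 1
3 = 3×1 + 0
Back-substitute:
1 = 7 − 2·3
45⁻¹ ≡ 5 (mod 7), so k ≡ 5·5 ≡ 4 (mod 7).
x = 15 + 45·4 = 195.

195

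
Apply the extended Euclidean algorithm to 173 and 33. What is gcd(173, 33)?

1

Repeated division:
173 = 5*33 + 8
33 = 4*8 + 1
8 = 8*1 + 0
gcd(173, 33) = 1.
Express as a combination:
1 = 33 − 4·8
1 = −4·173 + 21·33
So 1 = (-4)·173 + (21)·33.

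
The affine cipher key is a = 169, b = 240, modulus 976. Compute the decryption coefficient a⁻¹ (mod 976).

745

gcd(976, 169) by repeated division:
976 = 5×169 + 131
169 = 1×131 + 38
131 = 3×38 + 17
38 = 2×17 + 4
17 = 4×4 + 1
4 = 4×1 + 0
Since gcd(169, 976) = 1, back-substitute to write 1 as a combination:
1 = 17 − 4·4
1 = −4·38 + 9·17
1 = 9·131 − 31·38
1 = −31·169 + 40·131
1 = 40·976 − 231·169
Hence 169⁻¹ ≡ -231 ≡ 745 (mod 976).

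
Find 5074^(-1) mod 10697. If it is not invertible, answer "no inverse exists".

6917

gcd(10697, 5074) by repeated division:
10697 = 2·5074 + 549
5074 = 9·549 + 133
549 = 4·133 + 17
133 = 7·17 + 14
17 = 1·14 + 3
14 = 4·3 + 2
3 = 1·2 + 1
2 = 2·1 + 0
gcd = 1, so the inverse exists. Back-substitute:
1 = 3 − 2
1 = −14 + 5·3
1 = 5·17 − 6·14
1 = −6·133 + 47·17
1 = 47·549 − 194·133
1 = −194·5074 + 1793·549
1 = 1793·10697 − 3780·5074
Thus 5074·(-3780) ≡ 1 (mod 10697); reducing, -3780 mod 10697 = 6917.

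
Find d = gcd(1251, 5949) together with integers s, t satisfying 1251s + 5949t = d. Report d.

9

Apply Euclid's algorithm to 5949 and 1251:
5949 = 4·1251 + 945
1251 = 1·945 + 306
945 = 3·306 + 27
306 = 11·27 + 9
27 = 3·9 + 0
gcd(1251, 5949) = 9.
Working backward:
9 = 306 − 11·27
9 = −11·945 + 34·306
9 = 34·1251 − 45·945
9 = −45·5949 + 214·1251
So 9 = (-45)·5949 + (214)·1251.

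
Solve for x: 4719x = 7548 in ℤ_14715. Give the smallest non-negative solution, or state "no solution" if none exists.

First find gcd(4719, 14715):
14715 = 3·4719 + 558
4719 = 8·558 + 255
558 = 2·255 + 48
255 = 5·48 + 15
48 = 3·15 + 3
15 = 5·3 + 0
gcd = 3 and 3 | 7548, so solutions exist. Divide through by 3: 1573x ≡ 2516 (mod 4905).
Now find 1573⁻¹ mod 4905:
4905 = 3·1573 + 186
1573 = 8·186 + 85
186 = 2·85 + 16
85 = 5·16 + 5
16 = 3·5 + 1
5 = 5·1 + 0
Back-substitute:
1 = 16 − 3·5
1 = −3·85 + 16·16
1 = 16·186 − 35·85
1 = −35·1573 + 296·186
1 = 296·4905 − 923·1573
So 1573·(-923) ≡ 1 (mod 4905), i.e. 1573⁻¹ ≡ 3982.
Then x ≡ 3982·2516 ≡ 2702 (mod 4905); the smallest non-negative solution is x = 2702.

2702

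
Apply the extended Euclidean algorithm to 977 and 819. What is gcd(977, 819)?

1

Repeated division:
977 = 1·819 + 158
819 = 5·158 + 29
158 = 5·29 + 13
29 = 2·13 + 3
13 = 4·3 + 1
3 = 3·1 + 0
gcd(977, 819) = 1.
Working backward:
1 = 13 − 4·3
1 = −4·29 + 9·13
1 = 9·158 − 49·29
1 = −49·819 + 254·158
1 = 254·977 − 303·819
So 1 = (254)·977 + (-303)·819.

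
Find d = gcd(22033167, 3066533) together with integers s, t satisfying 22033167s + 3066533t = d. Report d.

1

Euclidean algorithm:
22033167 = 7·3066533 + 567436
3066533 = 5·567436 + 229353
567436 = 2·229353 + 108730
229353 = 2·108730 + 11893
108730 = 9·11893 + 1693
11893 = 7·1693 + 42
1693 = 40·42 + 13
42 = 3·13 + 3
13 = 4·3 + 1
3 = 3·1 + 0
gcd(22033167, 3066533) = 1.
Express as a combination:
1 = 13 − 4·3
1 = −4·42 + 13·13
1 = 13·1693 − 524·42
1 = −524·11893 + 3681·1693
1 = 3681·108730 − 33653·11893
1 = −33653·229353 + 70987·108730
1 = 70987·567436 − 175627·229353
1 = −175627·3066533 + 949122·567436
1 = 949122·22033167 − 6819481·3066533
So 1 = (949122)·22033167 + (-6819481)·3066533.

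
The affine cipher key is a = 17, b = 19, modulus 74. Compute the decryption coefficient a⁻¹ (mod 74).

Extended Euclidean algorithm:
74 = 4*17 + 6
17 = 2*6 + 5
6 = 1*5 + 1
5 = 5*1 + 0
Since gcd(17, 74) = 1, back-substitute to write 1 as a combination:
1 = 6 − 5
1 = −17 + 3·6
1 = 3·74 − 13·17
Thus 17·(-13) ≡ 1 (mod 74); reducing, -13 mod 74 = 61.

61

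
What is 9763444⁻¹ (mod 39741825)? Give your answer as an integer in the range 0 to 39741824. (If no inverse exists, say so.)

30100729

Apply the Euclidean algorithm to 39741825 and 9763444:
39741825 = 4·9763444 + 688049
9763444 = 14·688049 + 130758
688049 = 5·130758 + 34259
130758 = 3·34259 + 27981
34259 = 1·27981 + 6278
27981 = 4·6278 + 2869
6278 = 2·2869 + 540
2869 = 5·540 + 169
540 = 3·169 + 33
169 = 5·33 + 4
33 = 8·4 + 1
4 = 4·1 + 0
Since gcd(9763444, 39741825) = 1, back-substitute to write 1 as a combination:
1 = 33 − 8·4
1 = −8·169 + 41·33
1 = 41·540 − 131·169
1 = −131·2869 + 696·540
1 = 696·6278 − 1523·2869
1 = −1523·27981 + 6788·6278
1 = 6788·34259 − 8311·27981
1 = −8311·130758 + 31721·34259
1 = 31721·688049 − 166916·130758
1 = −166916·9763444 + 2368545·688049
1 = 2368545·39741825 − 9641096·9763444
Hence 9763444⁻¹ ≡ -9641096 ≡ 30100729 (mod 39741825).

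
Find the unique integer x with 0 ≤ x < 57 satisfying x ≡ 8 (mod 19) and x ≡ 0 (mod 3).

Write x = 8 + 19·k. Then 19·k ≡ 0 − 8 ≡ 1 (mod 3).
Need 19⁻¹ mod 3. Extended Euclid on (3, 1):
3 = 3*1 + 0
19⁻¹ ≡ 1 (mod 3), so k ≡ 1·1 ≡ 1 (mod 3).
x = 8 + 19·1 = 27.

27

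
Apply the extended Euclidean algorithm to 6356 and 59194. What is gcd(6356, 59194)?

2

Apply Euclid's algorithm to 59194 and 6356:
59194 = 9×6356 + 1990
6356 = 3×1990 + 386
1990 = 5×386 + 60
386 = 6×60 + 26
60 = 2×26 + 8
26 = 3×8 + 2
8 = 4×2 + 0
gcd(6356, 59194) = 2.
Working backward:
2 = 26 − 3·8
2 = −3·60 + 7·26
2 = 7·386 − 45·60
2 = −45·1990 + 232·386
2 = 232·6356 − 741·1990
2 = −741·59194 + 6901·6356
So 2 = (-741)·59194 + (6901)·6356.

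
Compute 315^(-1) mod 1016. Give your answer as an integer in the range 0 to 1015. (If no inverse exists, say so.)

gcd(1016, 315) by repeated division:
1016 = 3*315 + 71
315 = 4*71 + 31
71 = 2*31 + 9
31 = 3*9 + 4
9 = 2*4 + 1
4 = 4*1 + 0
gcd = 1, so the inverse exists. Back-substitute:
1 = 9 − 2·4
1 = −2·31 + 7·9
1 = 7·71 − 16·31
1 = −16·315 + 71·71
1 = 71·1016 − 229·315
Hence 315⁻¹ ≡ -229 ≡ 787 (mod 1016).

787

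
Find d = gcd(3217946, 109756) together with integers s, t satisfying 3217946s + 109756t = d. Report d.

Euclidean algorithm:
3217946 = 29*109756 + 35022
109756 = 3*35022 + 4690
35022 = 7*4690 + 2192
4690 = 2*2192 + 306
2192 = 7*306 + 50
306 = 6*50 + 6
50 = 8*6 + 2
6 = 3*2 + 0
gcd(3217946, 109756) = 2.
Express as a combination:
2 = 50 − 8·6
2 = −8·306 + 49·50
2 = 49·2192 − 351·306
2 = −351·4690 + 751·2192
2 = 751·35022 − 5608·4690
2 = −5608·109756 + 17575·35022
2 = 17575·3217946 − 515283·109756
So 2 = (17575)·3217946 + (-515283)·109756.

2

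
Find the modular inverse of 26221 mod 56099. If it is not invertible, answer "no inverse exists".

Apply the Euclidean algorithm to 56099 and 26221:
56099 = 2×26221 + 3657
26221 = 7×3657 + 622
3657 = 5×622 + 547
622 = 1×547 + 75
547 = 7×75 + 22
75 = 3×22 + 9
22 = 2×9 + 4
9 = 2×4 + 1
4 = 4×1 + 0
The gcd is 1. Working backward:
1 = 9 − 2·4
1 = −2·22 + 5·9
1 = 5·75 − 17·22
1 = −17·547 + 124·75
1 = 124·622 − 141·547
1 = −141·3657 + 829·622
1 = 829·26221 − 5944·3657
1 = −5944·56099 + 12717·26221
So 26221·12717 ≡ 1 (mod 56099).

12717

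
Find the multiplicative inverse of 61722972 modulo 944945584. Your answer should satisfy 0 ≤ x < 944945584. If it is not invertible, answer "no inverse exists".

Compute gcd(61722972, 944945584):
944945584 = 15*61722972 + 19101004
61722972 = 3*19101004 + 4419960
19101004 = 4*4419960 + 1421164
4419960 = 3*1421164 + 156468
1421164 = 9*156468 + 12952
156468 = 12*12952 + 1044
12952 = 12*1044 + 424
1044 = 2*424 + 196
424 = 2*196 + 32
196 = 6*32 + 4
32 = 8*4 + 0
The gcd is 4, not 1, hence no inverse exists.

no inverse exists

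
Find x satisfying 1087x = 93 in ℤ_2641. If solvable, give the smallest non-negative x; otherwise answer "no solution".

First find gcd(1087, 2641):
2641 = 2*1087 + 467
1087 = 2*467 + 153
467 = 3*153 + 8
153 = 19*8 + 1
8 = 8*1 + 0
gcd = 1, so a unique solution mod 2641 exists.
Back-substitute for the Bézout coefficients:
1 = 153 − 19·8
1 = −19·467 + 58·153
1 = 58·1087 − 135·467
1 = −135·2641 + 328·1087
So 1087·(328) ≡ 1 (mod 2641), giving 1087⁻¹ ≡ 328.
x ≡ 1087⁻¹·93 ≡ 328·93 ≡ 1453 (mod 2641).

1453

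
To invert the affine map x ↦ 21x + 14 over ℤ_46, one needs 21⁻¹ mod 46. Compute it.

11

gcd(46, 21) by repeated division:
46 = 2×21 + 4
21 = 5×4 + 1
4 = 4×1 + 0
The gcd is 1. Working backward:
1 = 21 − 5·4
1 = −5·46 + 11·21
So 21·11 ≡ 1 (mod 46).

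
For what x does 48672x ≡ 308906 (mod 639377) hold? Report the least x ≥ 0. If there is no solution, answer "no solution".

First find gcd(48672, 639377):
639377 = 13·48672 + 6641
48672 = 7·6641 + 2185
6641 = 3·2185 + 86
2185 = 25·86 + 35
86 = 2·35 + 16
35 = 2·16 + 3
16 = 5·3 + 1
3 = 3·1 + 0
gcd = 1, so a unique solution mod 639377 exists.
Back-substitute for the Bézout coefficients:
1 = 16 − 5·3
1 = −5·35 + 11·16
1 = 11·86 − 27·35
1 = −27·2185 + 686·86
1 = 686·6641 − 2085·2185
1 = −2085·48672 + 15281·6641
1 = 15281·639377 − 200738·48672
So 48672·(-200738) ≡ 1 (mod 639377), giving 48672⁻¹ ≡ 438639.
x ≡ 48672⁻¹·308906 ≡ 438639·308906 ≡ 166340 (mod 639377).

166340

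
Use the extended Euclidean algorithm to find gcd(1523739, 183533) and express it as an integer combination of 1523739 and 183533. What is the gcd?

Repeated division:
1523739 = 8·183533 + 55475
183533 = 3·55475 + 17108
55475 = 3·17108 + 4151
17108 = 4·4151 + 504
4151 = 8·504 + 119
504 = 4·119 + 28
119 = 4·28 + 7
28 = 4·7 + 0
gcd(1523739, 183533) = 7.
Back-substituting:
7 = 119 − 4·28
7 = −4·504 + 17·119
7 = 17·4151 − 140·504
7 = −140·17108 + 577·4151
7 = 577·55475 − 1871·17108
7 = −1871·183533 + 6190·55475
7 = 6190·1523739 − 51391·183533
So 7 = (6190)·1523739 + (-51391)·183533.

7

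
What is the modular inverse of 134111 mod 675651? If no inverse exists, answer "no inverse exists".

gcd(675651, 134111) by repeated division:
675651 = 5*134111 + 5096
134111 = 26*5096 + 1615
5096 = 3*1615 + 251
1615 = 6*251 + 109
251 = 2*109 + 33
109 = 3*33 + 10
33 = 3*10 + 3
10 = 3*3 + 1
3 = 3*1 + 0
gcd = 1, so the inverse exists. Back-substitute:
1 = 10 − 3·3
1 = −3·33 + 10·10
1 = 10·109 − 33·33
1 = −33·251 + 76·109
1 = 76·1615 − 489·251
1 = −489·5096 + 1543·1615
1 = 1543·134111 − 40607·5096
1 = −40607·675651 + 204578·134111
So 134111·204578 ≡ 1 (mod 675651).

204578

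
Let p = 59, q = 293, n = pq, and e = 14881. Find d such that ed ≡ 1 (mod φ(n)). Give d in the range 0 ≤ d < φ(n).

φ(n) = (p−1)(q−1) = 58·292 = 16936.
Need d with 14881·d ≡ 1 (mod 16936). Apply the extended Euclidean algorithm:
16936 = 1×14881 + 2055
14881 = 7×2055 + 496
2055 = 4×496 + 71
496 = 6×71 + 70
71 = 1×70 + 1
70 = 70×1 + 0
Back-substitute:
1 = 71 − 70
1 = −496 + 7·71
1 = 7·2055 − 29·496
1 = −29·14881 + 210·2055
1 = 210·16936 − 239·14881
So 14881·(-239) ≡ 1 (mod 16936), hence d ≡ -239 ≡ 16697 (mod 16936).

16697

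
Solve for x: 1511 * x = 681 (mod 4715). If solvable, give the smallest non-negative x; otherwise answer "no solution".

481

First find gcd(1511, 4715):
4715 = 3·1511 + 182
1511 = 8·182 + 55
182 = 3·55 + 17
55 = 3·17 + 4
17 = 4·4 + 1
4 = 4·1 + 0
gcd = 1, so a unique solution mod 4715 exists.
Back-substitute for the Bézout coefficients:
1 = 17 − 4·4
1 = −4·55 + 13·17
1 = 13·182 − 43·55
1 = −43·1511 + 357·182
1 = 357·4715 − 1114·1511
So 1511·(-1114) ≡ 1 (mod 4715), giving 1511⁻¹ ≡ 3601.
x ≡ 1511⁻¹·681 ≡ 3601·681 ≡ 481 (mod 4715).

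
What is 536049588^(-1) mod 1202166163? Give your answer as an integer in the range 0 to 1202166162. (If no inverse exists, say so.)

Apply the Euclidean algorithm to 1202166163 and 536049588:
1202166163 = 2×536049588 + 130066987
536049588 = 4×130066987 + 15781640
130066987 = 8×15781640 + 3813867
15781640 = 4×3813867 + 526172
3813867 = 7×526172 + 130663
526172 = 4×130663 + 3520
130663 = 37×3520 + 423
3520 = 8×423 + 136
423 = 3×136 + 15
136 = 9×15 + 1
15 = 15×1 + 0
gcd = 1, so the inverse exists. Back-substitute:
1 = 136 − 9·15
1 = −9·423 + 28·136
1 = 28·3520 − 233·423
1 = −233·130663 + 8649·3520
1 = 8649·526172 − 34829·130663
1 = −34829·3813867 + 252452·526172
1 = 252452·15781640 − 1044637·3813867
1 = −1044637·130066987 + 8609548·15781640
1 = 8609548·536049588 − 35482829·130066987
1 = −35482829·1202166163 + 79575206·536049588
So 536049588·79575206 ≡ 1 (mod 1202166163).

79575206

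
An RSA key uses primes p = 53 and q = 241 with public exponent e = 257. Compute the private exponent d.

φ(n) = (p−1)(q−1) = 52·240 = 12480.
Need d with 257·d ≡ 1 (mod 12480). Apply the extended Euclidean algorithm:
12480 = 48·257 + 144
257 = 1·144 + 113
144 = 1·113 + 31
113 = 3·31 + 20
31 = 1·20 + 11
20 = 1·11 + 9
11 = 1·9 + 2
9 = 4·2 + 1
2 = 2·1 + 0
Back-substitute:
1 = 9 − 4·2
1 = −4·11 + 5·9
1 = 5·20 − 9·11
1 = −9·31 + 14·20
1 = 14·113 − 51·31
1 = −51·144 + 65·113
1 = 65·257 − 116·144
1 = −116·12480 + 5633·257
So 257·5633 ≡ 1 (mod 12480), hence d = 5633.

5633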